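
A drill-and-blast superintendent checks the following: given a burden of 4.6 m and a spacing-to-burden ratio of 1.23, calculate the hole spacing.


Spacing = burden * ratio
= 4.6 * 1.23
= 5.658 m

5.658 m


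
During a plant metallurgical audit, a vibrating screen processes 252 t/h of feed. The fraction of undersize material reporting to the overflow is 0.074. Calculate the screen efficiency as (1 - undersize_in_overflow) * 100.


92.6%

Screen efficiency = (1 - fraction of undersize in overflow) * 100
= (1 - 0.074) * 100
= 0.926 * 100
= 92.6%


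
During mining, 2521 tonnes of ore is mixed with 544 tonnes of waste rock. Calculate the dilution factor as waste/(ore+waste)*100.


Total material = ore + waste
= 2521 + 544 = 3065 tonnes
Dilution = waste / total * 100
= 544 / 3065 * 100
= 0.1774877651 * 100
= 17.7488%

17.7488%


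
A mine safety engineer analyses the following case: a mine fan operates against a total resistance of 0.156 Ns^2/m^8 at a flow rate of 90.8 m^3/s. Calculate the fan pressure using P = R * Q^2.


1286.1638 Pa

Compute Q^2:
Q^2 = 90.8^2 = 8244.64
Compute pressure:
P = R * Q^2 = 0.156 * 8244.64
= 1286.1638 Pa


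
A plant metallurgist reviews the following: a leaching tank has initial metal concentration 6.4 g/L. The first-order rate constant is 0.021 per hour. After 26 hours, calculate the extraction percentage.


Compute the exponent:
-k * t = -0.021 * 26 = -0.546
Remaining concentration:
C = 6.4 * exp(-0.546)
= 6.4 * 0.5792622314
= 3.707278281 g/L
Extracted = 6.4 - 3.707278281 = 2.692721719 g/L
Extraction % = 2.692721719 / 6.4 * 100
= 42.0738%

42.0738%


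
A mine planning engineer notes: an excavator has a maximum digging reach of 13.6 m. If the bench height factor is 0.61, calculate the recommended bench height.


8.296 m

Bench height = reach * factor
= 13.6 * 0.61
= 8.296 m


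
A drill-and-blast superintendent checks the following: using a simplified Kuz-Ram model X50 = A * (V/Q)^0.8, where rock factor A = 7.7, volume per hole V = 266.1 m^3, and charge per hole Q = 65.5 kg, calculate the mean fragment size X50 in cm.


Compute V/Q:
V/Q = 266.1 / 65.5 = 4.06259542
Raise to the power 0.8:
(V/Q)^0.8 = 4.06259542^0.8 = 3.069324879
Multiply by A:
X50 = 7.7 * 3.069324879
= 23.6338 cm

23.6338 cm


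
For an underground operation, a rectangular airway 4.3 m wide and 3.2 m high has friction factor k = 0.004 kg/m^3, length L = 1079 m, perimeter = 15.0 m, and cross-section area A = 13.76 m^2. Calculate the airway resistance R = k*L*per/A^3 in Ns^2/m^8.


0.0248 Ns^2/m^8

Compute the numerator:
k * L * per = 0.004 * 1079 * 15.0
= 64.74
Compute the denominator:
A^3 = 13.76^3 = 2605.285376
Resistance:
R = 64.74 / 2605.285376
= 0.0248 Ns^2/m^8


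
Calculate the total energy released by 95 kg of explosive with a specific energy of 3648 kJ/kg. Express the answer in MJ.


346.56 MJ

Energy = mass * specific_energy / 1000
= 95 * 3648 / 1000
= 346560 / 1000
= 346.56 MJ


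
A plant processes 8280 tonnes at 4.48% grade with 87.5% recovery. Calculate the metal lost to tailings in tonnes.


46.368 tonnes

Total metal in feed:
= 8280 * 4.48 / 100 = 370.944 tonnes
Metal recovered:
= 370.944 * 87.5 / 100 = 324.576 tonnes
Metal lost to tailings:
= 370.944 - 324.576
= 46.368 tonnes


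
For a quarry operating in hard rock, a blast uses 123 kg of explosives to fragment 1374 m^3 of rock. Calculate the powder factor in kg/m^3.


Powder factor = explosive mass / rock volume
= 123 / 1374
= 0.0895 kg/m^3

0.0895 kg/m^3


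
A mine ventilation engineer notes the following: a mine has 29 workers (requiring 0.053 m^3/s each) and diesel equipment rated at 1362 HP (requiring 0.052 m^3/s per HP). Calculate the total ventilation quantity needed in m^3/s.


Airflow for workers:
Q_people = 29 * 0.053 = 1.537 m^3/s
Airflow for diesel equipment:
Q_diesel = 1362 * 0.052 = 70.824 m^3/s
Total ventilation:
Q_total = 1.537 + 70.824
= 72.361 m^3/s

72.361 m^3/s


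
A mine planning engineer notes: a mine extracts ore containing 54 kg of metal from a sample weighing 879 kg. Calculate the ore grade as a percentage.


6.1433%

Ore grade = (metal mass / ore mass) * 100
= (54 / 879) * 100
= 0.0614334471 * 100
= 6.1433%


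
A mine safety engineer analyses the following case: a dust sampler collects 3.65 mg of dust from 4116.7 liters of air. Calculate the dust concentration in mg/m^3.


Convert liters to m^3: 1 m^3 = 1000 L
Concentration = mass / volume * 1000
= 3.65 / 4116.7 * 1000
= 0.0008866324969 * 1000
= 0.8866 mg/m^3

0.8866 mg/m^3


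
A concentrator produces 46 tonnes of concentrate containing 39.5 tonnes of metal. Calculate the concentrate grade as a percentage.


85.8696%

Grade = (metal in concentrate / concentrate mass) * 100
= (39.5 / 46) * 100
= 0.8586956522 * 100
= 85.8696%


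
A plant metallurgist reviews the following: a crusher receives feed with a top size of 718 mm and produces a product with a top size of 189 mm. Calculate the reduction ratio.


Reduction ratio = feed size / product size
= 718 / 189
= 3.7989

3.7989


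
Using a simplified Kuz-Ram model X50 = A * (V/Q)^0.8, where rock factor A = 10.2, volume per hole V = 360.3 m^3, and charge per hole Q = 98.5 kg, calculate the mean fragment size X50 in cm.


Compute V/Q:
V/Q = 360.3 / 98.5 = 3.65786802
Raise to the power 0.8:
(V/Q)^0.8 = 3.65786802^0.8 = 2.822165155
Multiply by A:
X50 = 10.2 * 2.822165155
= 28.7861 cm

28.7861 cm


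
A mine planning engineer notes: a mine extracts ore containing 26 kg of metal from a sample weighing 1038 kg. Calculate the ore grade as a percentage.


Ore grade = (metal mass / ore mass) * 100
= (26 / 1038) * 100
= 0.02504816956 * 100
= 2.5048%

2.5048%


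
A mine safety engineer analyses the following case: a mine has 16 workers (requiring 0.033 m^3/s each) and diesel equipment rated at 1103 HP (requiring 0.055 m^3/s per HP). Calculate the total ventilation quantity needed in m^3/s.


Airflow for workers:
Q_people = 16 * 0.033 = 0.528 m^3/s
Airflow for diesel equipment:
Q_diesel = 1103 * 0.055 = 60.665 m^3/s
Total ventilation:
Q_total = 0.528 + 60.665
= 61.193 m^3/s

61.193 m^3/s


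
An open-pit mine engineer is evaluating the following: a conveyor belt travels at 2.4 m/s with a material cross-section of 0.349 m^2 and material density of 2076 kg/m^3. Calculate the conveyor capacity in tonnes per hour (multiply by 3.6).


6259.8874 t/h

Volumetric flow = speed * area
= 2.4 * 0.349 = 0.8376 m^3/s
Mass flow = volumetric * density
= 0.8376 * 2076 = 1738.8576 kg/s
Convert to t/h: multiply by 3.6
Capacity = 1738.8576 * 3.6
= 6259.8874 t/h


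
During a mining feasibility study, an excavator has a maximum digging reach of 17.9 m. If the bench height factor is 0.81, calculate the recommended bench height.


14.499 m

Bench height = reach * factor
= 17.9 * 0.81
= 14.499 m


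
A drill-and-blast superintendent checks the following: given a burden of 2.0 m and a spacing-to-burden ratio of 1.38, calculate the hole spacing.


2.76 m

Spacing = burden * ratio
= 2.0 * 1.38
= 2.76 m


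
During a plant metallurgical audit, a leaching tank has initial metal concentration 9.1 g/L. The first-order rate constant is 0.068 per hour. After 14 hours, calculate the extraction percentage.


61.4032%

Compute the exponent:
-k * t = -0.068 * 14 = -0.952
Remaining concentration:
C = 9.1 * exp(-0.952)
= 9.1 * 0.3859683144
= 3.512311661 g/L
Extracted = 9.1 - 3.512311661 = 5.587688339 g/L
Extraction % = 5.587688339 / 9.1 * 100
= 61.4032%


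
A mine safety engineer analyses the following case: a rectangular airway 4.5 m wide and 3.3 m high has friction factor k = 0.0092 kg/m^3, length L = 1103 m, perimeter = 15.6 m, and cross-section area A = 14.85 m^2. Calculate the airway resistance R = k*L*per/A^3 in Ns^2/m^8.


0.0483 Ns^2/m^8

Compute the numerator:
k * L * per = 0.0092 * 1103 * 15.6
= 158.30256
Compute the denominator:
A^3 = 14.85^3 = 3274.759125
Resistance:
R = 158.30256 / 3274.759125
= 0.0483 Ns^2/m^8


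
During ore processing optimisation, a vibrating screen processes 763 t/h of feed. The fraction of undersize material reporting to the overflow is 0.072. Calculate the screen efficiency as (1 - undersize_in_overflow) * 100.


92.8%

Screen efficiency = (1 - fraction of undersize in overflow) * 100
= (1 - 0.072) * 100
= 0.928 * 100
= 92.8%


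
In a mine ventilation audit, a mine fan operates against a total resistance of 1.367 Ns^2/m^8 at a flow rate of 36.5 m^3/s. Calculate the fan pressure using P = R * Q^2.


1821.1858 Pa

Compute Q^2:
Q^2 = 36.5^2 = 1332.25
Compute pressure:
P = R * Q^2 = 1.367 * 1332.25
= 1821.1858 Pa


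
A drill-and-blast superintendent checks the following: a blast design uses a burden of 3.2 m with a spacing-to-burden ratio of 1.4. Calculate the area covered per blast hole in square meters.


First, find the spacing:
Spacing = burden * ratio = 3.2 * 1.4
= 4.48 m
Then, calculate the area:
Area = burden * spacing = 3.2 * 4.48
= 14.336 m^2

14.336 m^2


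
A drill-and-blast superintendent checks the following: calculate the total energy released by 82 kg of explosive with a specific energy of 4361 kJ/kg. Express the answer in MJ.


357.602 MJ

Energy = mass * specific_energy / 1000
= 82 * 4361 / 1000
= 357602 / 1000
= 357.602 MJ


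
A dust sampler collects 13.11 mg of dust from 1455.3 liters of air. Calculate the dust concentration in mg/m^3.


Convert liters to m^3: 1 m^3 = 1000 L
Concentration = mass / volume * 1000
= 13.11 / 1455.3 * 1000
= 0.009008451866 * 1000
= 9.0085 mg/m^3

9.0085 mg/m^3


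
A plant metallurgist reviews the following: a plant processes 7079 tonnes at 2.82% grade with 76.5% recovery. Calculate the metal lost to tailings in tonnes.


46.9125 tonnes

Total metal in feed:
= 7079 * 2.82 / 100 = 199.6278 tonnes
Metal recovered:
= 199.6278 * 76.5 / 100 = 152.715267 tonnes
Metal lost to tailings:
= 199.6278 - 152.715267
= 46.9125 tonnes


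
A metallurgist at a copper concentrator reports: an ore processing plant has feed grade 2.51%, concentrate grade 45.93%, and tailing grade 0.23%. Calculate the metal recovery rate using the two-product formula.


Using the two-product formula:
R = 100 * c * (f - t) / (f * (c - t))
Numerator = 100 * 45.93 * (2.51 - 0.23)
= 100 * 45.93 * 2.28
= 10472.04
Denominator = 2.51 * (45.93 - 0.23)
= 2.51 * 45.7
= 114.707
R = 10472.04 / 114.707
= 91.2938%

91.2938%


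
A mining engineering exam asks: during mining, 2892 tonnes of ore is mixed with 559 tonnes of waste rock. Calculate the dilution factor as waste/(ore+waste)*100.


16.1982%

Total material = ore + waste
= 2892 + 559 = 3451 tonnes
Dilution = waste / total * 100
= 559 / 3451 * 100
= 0.1619820342 * 100
= 16.1982%


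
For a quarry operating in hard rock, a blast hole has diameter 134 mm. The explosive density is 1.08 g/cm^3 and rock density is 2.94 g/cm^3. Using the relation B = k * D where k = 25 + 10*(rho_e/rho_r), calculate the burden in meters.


3.8422 m

First, compute k:
rho_e / rho_r = 1.08 / 2.94 = 0.3673469388
k = 25 + 10 * 0.3673469388 = 28.67346939
Then, compute burden:
B = k * D / 1000 = 28.67346939 * 134 / 1000
= 3842.244898 / 1000
= 3.8422 m


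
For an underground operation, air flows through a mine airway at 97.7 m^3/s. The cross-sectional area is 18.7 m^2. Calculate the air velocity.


5.2246 m/s

Velocity = flow rate / cross-sectional area
= 97.7 / 18.7
= 5.2246 m/s


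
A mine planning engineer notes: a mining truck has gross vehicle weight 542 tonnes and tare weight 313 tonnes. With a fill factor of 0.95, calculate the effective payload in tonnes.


Maximum payload = gross - tare
= 542 - 313 = 229 tonnes
Effective payload = max payload * fill factor
= 229 * 0.95
= 217.55 tonnes

217.55 tonnes


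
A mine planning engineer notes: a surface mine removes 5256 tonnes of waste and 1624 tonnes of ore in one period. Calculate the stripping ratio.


Stripping ratio = waste tonnage / ore tonnage
= 5256 / 1624
= 3.2365

3.2365


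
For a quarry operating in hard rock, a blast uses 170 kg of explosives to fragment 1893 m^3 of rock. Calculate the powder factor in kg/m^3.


Powder factor = explosive mass / rock volume
= 170 / 1893
= 0.0898 kg/m^3

0.0898 kg/m^3


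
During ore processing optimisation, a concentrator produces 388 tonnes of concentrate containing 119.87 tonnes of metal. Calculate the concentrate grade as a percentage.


Grade = (metal in concentrate / concentrate mass) * 100
= (119.87 / 388) * 100
= 0.308943299 * 100
= 30.8943%

30.8943%


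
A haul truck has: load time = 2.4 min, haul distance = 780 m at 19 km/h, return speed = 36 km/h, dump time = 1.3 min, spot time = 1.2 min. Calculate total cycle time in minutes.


8.6632 min

Convert haul speed to m/min: 19 * 1000/60 = 316.6666667 m/min
Haul time = 780 / 316.6666667 = 2.463157895 min
Convert return speed to m/min: 36 * 1000/60 = 600 m/min
Return time = 780 / 600 = 1.3 min
Total cycle time:
= 2.4 + 2.463157895 + 1.3 + 1.3 + 1.2
= 8.6632 min


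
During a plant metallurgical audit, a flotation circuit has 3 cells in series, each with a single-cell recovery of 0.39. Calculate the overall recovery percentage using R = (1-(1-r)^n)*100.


Complement of single-cell recovery:
1 - r = 1 - 0.39 = 0.61
Raise to power n:
(1 - r)^3 = 0.61^3 = 0.226981
Overall recovery:
R = (1 - 0.226981) * 100
= 77.3019%

77.3019%


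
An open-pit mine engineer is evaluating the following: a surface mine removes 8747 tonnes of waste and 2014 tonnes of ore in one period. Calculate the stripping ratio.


Stripping ratio = waste tonnage / ore tonnage
= 8747 / 2014
= 4.3431

4.3431


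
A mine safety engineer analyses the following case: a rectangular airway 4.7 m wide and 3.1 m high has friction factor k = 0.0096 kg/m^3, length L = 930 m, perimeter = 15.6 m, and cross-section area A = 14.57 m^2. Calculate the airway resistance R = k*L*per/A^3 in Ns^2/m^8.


0.045 Ns^2/m^8

Compute the numerator:
k * L * per = 0.0096 * 930 * 15.6
= 139.2768
Compute the denominator:
A^3 = 14.57^3 = 3092.990993
Resistance:
R = 139.2768 / 3092.990993
= 0.045 Ns^2/m^8


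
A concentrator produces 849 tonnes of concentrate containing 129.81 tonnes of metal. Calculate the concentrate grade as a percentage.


Grade = (metal in concentrate / concentrate mass) * 100
= (129.81 / 849) * 100
= 0.1528975265 * 100
= 15.2898%

15.2898%


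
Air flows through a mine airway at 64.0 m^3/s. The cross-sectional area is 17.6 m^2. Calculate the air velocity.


3.6364 m/s

Velocity = flow rate / cross-sectional area
= 64.0 / 17.6
= 3.6364 m/s


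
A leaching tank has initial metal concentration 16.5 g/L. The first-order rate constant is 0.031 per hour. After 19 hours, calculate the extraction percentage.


Compute the exponent:
-k * t = -0.031 * 19 = -0.589
Remaining concentration:
C = 16.5 * exp(-0.589)
= 16.5 * 0.5548818893
= 9.155551173 g/L
Extracted = 16.5 - 9.155551173 = 7.344448827 g/L
Extraction % = 7.344448827 / 16.5 * 100
= 44.5118%

44.5118%


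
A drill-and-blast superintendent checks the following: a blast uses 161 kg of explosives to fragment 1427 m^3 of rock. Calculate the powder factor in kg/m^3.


0.1128 kg/m^3

Powder factor = explosive mass / rock volume
= 161 / 1427
= 0.1128 kg/m^3


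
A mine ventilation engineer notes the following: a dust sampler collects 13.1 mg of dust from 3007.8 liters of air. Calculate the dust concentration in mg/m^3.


4.3553 mg/m^3

Convert liters to m^3: 1 m^3 = 1000 L
Concentration = mass / volume * 1000
= 13.1 / 3007.8 * 1000
= 0.004355342775 * 1000
= 4.3553 mg/m^3


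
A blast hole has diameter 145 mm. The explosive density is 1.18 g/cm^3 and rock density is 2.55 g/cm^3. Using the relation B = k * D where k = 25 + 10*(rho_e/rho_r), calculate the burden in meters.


4.296 m

First, compute k:
rho_e / rho_r = 1.18 / 2.55 = 0.462745098
k = 25 + 10 * 0.462745098 = 29.62745098
Then, compute burden:
B = k * D / 1000 = 29.62745098 * 145 / 1000
= 4295.980392 / 1000
= 4.296 m


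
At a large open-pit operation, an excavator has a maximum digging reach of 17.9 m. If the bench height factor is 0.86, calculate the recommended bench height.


Bench height = reach * factor
= 17.9 * 0.86
= 15.394 m

15.394 m


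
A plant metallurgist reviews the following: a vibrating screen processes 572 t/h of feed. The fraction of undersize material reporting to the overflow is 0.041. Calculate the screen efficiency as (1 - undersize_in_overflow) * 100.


95.9%

Screen efficiency = (1 - fraction of undersize in overflow) * 100
= (1 - 0.041) * 100
= 0.959 * 100
= 95.9%


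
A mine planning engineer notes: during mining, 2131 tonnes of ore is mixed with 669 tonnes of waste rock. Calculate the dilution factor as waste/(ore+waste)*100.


Total material = ore + waste
= 2131 + 669 = 2800 tonnes
Dilution = waste / total * 100
= 669 / 2800 * 100
= 0.2389285714 * 100
= 23.8929%

23.8929%


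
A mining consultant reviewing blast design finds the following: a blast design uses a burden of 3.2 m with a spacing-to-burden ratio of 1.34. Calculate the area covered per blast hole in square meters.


13.7216 m^2

First, find the spacing:
Spacing = burden * ratio = 3.2 * 1.34
= 4.288 m
Then, calculate the area:
Area = burden * spacing = 3.2 * 4.288
= 13.7216 m^2


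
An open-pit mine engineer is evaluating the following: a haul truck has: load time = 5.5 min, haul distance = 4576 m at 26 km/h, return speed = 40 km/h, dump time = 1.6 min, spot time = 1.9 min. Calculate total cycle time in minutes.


Convert haul speed to m/min: 26 * 1000/60 = 433.3333333 m/min
Haul time = 4576 / 433.3333333 = 10.56 min
Convert return speed to m/min: 40 * 1000/60 = 666.6666667 m/min
Return time = 4576 / 666.6666667 = 6.864 min
Total cycle time:
= 5.5 + 10.56 + 1.6 + 6.864 + 1.9
= 26.424 min

26.424 min


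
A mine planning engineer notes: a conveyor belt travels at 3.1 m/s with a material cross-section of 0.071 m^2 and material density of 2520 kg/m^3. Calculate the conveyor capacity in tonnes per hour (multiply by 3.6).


Volumetric flow = speed * area
= 3.1 * 0.071 = 0.2201 m^3/s
Mass flow = volumetric * density
= 0.2201 * 2520 = 554.652 kg/s
Convert to t/h: multiply by 3.6
Capacity = 554.652 * 3.6
= 1996.7472 t/h

1996.7472 t/h


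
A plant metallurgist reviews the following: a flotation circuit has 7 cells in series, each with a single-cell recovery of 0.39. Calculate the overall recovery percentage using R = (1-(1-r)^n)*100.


96.8573%

Complement of single-cell recovery:
1 - r = 1 - 0.39 = 0.61
Raise to power n:
(1 - r)^7 = 0.61^7 = 0.03142742836
Overall recovery:
R = (1 - 0.03142742836) * 100
= 96.8573%


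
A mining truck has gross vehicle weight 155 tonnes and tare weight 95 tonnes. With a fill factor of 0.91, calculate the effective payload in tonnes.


Maximum payload = gross - tare
= 155 - 95 = 60 tonnes
Effective payload = max payload * fill factor
= 60 * 0.91
= 54.6 tonnes

54.6 tonnes


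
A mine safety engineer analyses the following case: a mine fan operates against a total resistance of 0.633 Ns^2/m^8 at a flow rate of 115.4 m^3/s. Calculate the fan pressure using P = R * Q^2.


Compute Q^2:
Q^2 = 115.4^2 = 13317.16
Compute pressure:
P = R * Q^2 = 0.633 * 13317.16
= 8429.7623 Pa

8429.7623 Pa


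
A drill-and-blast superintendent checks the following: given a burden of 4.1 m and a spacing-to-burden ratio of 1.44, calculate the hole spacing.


5.904 m

Spacing = burden * ratio
= 4.1 * 1.44
= 5.904 m


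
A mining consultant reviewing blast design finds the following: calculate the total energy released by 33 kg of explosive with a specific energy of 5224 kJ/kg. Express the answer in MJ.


Energy = mass * specific_energy / 1000
= 33 * 5224 / 1000
= 172392 / 1000
= 172.392 MJ

172.392 MJ


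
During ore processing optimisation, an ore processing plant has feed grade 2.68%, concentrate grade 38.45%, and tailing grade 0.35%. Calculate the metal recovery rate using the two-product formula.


87.739%

Using the two-product formula:
R = 100 * c * (f - t) / (f * (c - t))
Numerator = 100 * 38.45 * (2.68 - 0.35)
= 100 * 38.45 * 2.33
= 8958.85
Denominator = 2.68 * (38.45 - 0.35)
= 2.68 * 38.1
= 102.108
R = 8958.85 / 102.108
= 87.739%


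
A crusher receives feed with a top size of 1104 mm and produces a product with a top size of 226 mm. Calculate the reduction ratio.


Reduction ratio = feed size / product size
= 1104 / 226
= 4.885

4.885


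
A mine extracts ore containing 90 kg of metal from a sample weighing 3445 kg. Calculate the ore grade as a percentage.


Ore grade = (metal mass / ore mass) * 100
= (90 / 3445) * 100
= 0.02612481858 * 100
= 2.6125%

2.6125%


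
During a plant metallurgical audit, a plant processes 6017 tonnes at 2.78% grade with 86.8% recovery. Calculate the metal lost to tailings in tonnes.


22.08 tonnes

Total metal in feed:
= 6017 * 2.78 / 100 = 167.2726 tonnes
Metal recovered:
= 167.2726 * 86.8 / 100 = 145.1926168 tonnes
Metal lost to tailings:
= 167.2726 - 145.1926168
= 22.08 tonnes


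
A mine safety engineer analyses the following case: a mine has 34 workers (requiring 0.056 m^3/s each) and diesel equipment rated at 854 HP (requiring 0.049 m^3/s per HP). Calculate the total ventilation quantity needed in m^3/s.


Airflow for workers:
Q_people = 34 * 0.056 = 1.904 m^3/s
Airflow for diesel equipment:
Q_diesel = 854 * 0.049 = 41.846 m^3/s
Total ventilation:
Q_total = 1.904 + 41.846
= 43.75 m^3/s

43.75 m^3/s


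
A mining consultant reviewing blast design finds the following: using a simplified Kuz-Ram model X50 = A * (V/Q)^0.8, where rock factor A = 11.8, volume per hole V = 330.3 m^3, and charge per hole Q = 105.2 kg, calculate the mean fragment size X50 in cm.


29.4711 cm

Compute V/Q:
V/Q = 330.3 / 105.2 = 3.13973384
Raise to the power 0.8:
(V/Q)^0.8 = 3.13973384^0.8 = 2.497550435
Multiply by A:
X50 = 11.8 * 2.497550435
= 29.4711 cm


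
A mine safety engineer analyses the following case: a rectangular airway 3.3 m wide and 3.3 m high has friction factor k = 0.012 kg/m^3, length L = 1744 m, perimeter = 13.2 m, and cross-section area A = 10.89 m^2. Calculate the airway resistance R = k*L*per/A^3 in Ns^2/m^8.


Compute the numerator:
k * L * per = 0.012 * 1744 * 13.2
= 276.2496
Compute the denominator:
A^3 = 10.89^3 = 1291.467969
Resistance:
R = 276.2496 / 1291.467969
= 0.2139 Ns^2/m^8

0.2139 Ns^2/m^8


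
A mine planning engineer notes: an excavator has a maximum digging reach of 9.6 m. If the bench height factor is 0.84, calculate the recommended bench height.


8.064 m

Bench height = reach * factor
= 9.6 * 0.84
= 8.064 m


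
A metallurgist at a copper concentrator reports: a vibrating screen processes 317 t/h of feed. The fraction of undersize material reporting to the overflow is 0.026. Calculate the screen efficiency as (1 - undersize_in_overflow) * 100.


Screen efficiency = (1 - fraction of undersize in overflow) * 100
= (1 - 0.026) * 100
= 0.974 * 100
= 97.4%

97.4%


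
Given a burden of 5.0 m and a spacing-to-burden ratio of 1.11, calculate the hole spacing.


5.55 m

Spacing = burden * ratio
= 5.0 * 1.11
= 5.55 m


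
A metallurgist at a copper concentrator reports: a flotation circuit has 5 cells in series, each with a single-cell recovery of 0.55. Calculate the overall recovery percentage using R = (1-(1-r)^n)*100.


Complement of single-cell recovery:
1 - r = 1 - 0.55 = 0.45
Raise to power n:
(1 - r)^5 = 0.45^5 = 0.0184528125
Overall recovery:
R = (1 - 0.0184528125) * 100
= 98.1547%

98.1547%


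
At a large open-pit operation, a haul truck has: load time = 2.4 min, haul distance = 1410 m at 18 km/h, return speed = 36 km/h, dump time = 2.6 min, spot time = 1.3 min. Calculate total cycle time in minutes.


13.35 min

Convert haul speed to m/min: 18 * 1000/60 = 300 m/min
Haul time = 1410 / 300 = 4.7 min
Convert return speed to m/min: 36 * 1000/60 = 600 m/min
Return time = 1410 / 600 = 2.35 min
Total cycle time:
= 2.4 + 4.7 + 2.6 + 2.35 + 1.3
= 13.35 min


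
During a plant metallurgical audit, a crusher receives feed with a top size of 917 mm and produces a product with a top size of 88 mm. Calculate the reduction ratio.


10.4205

Reduction ratio = feed size / product size
= 917 / 88
= 10.4205


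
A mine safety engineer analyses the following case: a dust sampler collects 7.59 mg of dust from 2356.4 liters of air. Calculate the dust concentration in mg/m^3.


Convert liters to m^3: 1 m^3 = 1000 L
Concentration = mass / volume * 1000
= 7.59 / 2356.4 * 1000
= 0.003221015108 * 1000
= 3.221 mg/m^3

3.221 mg/m^3


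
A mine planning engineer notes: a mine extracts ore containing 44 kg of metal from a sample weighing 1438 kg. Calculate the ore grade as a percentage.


Ore grade = (metal mass / ore mass) * 100
= (44 / 1438) * 100
= 0.03059805285 * 100
= 3.0598%

3.0598%


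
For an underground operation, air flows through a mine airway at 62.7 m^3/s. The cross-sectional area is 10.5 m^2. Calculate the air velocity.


5.9714 m/s

Velocity = flow rate / cross-sectional area
= 62.7 / 10.5
= 5.9714 m/s


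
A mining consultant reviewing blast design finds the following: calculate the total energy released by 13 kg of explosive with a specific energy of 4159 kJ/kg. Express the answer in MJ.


54.067 MJ

Energy = mass * specific_energy / 1000
= 13 * 4159 / 1000
= 54067 / 1000
= 54.067 MJ


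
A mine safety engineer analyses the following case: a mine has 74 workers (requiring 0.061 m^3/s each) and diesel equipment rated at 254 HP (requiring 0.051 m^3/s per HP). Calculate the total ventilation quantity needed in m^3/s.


17.468 m^3/s

Airflow for workers:
Q_people = 74 * 0.061 = 4.514 m^3/s
Airflow for diesel equipment:
Q_diesel = 254 * 0.051 = 12.954 m^3/s
Total ventilation:
Q_total = 4.514 + 12.954
= 17.468 m^3/s


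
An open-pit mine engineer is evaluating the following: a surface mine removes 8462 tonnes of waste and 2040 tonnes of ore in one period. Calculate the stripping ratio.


Stripping ratio = waste tonnage / ore tonnage
= 8462 / 2040
= 4.148

4.148


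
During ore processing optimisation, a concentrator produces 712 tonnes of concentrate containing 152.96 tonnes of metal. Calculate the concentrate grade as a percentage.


Grade = (metal in concentrate / concentrate mass) * 100
= (152.96 / 712) * 100
= 0.2148314607 * 100
= 21.4831%

21.4831%


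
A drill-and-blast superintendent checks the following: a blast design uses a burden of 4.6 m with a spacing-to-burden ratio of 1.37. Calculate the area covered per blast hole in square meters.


28.9892 m^2

First, find the spacing:
Spacing = burden * ratio = 4.6 * 1.37
= 6.302 m
Then, calculate the area:
Area = burden * spacing = 4.6 * 6.302
= 28.9892 m^2


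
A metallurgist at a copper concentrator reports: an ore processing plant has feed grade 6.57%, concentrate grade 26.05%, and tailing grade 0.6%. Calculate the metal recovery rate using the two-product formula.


Using the two-product formula:
R = 100 * c * (f - t) / (f * (c - t))
Numerator = 100 * 26.05 * (6.57 - 0.6)
= 100 * 26.05 * 5.97
= 15551.85
Denominator = 6.57 * (26.05 - 0.6)
= 6.57 * 25.45
= 167.2065
R = 15551.85 / 167.2065
= 93.0098%

93.0098%


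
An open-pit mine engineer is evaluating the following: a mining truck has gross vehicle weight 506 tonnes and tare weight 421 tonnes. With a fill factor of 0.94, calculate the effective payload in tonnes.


79.9 tonnes

Maximum payload = gross - tare
= 506 - 421 = 85 tonnes
Effective payload = max payload * fill factor
= 85 * 0.94
= 79.9 tonnes


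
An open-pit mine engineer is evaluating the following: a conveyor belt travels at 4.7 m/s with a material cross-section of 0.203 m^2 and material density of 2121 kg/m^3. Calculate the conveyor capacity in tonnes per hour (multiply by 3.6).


7285.126 t/h

Volumetric flow = speed * area
= 4.7 * 0.203 = 0.9541 m^3/s
Mass flow = volumetric * density
= 0.9541 * 2121 = 2023.6461 kg/s
Convert to t/h: multiply by 3.6
Capacity = 2023.6461 * 3.6
= 7285.126 t/h


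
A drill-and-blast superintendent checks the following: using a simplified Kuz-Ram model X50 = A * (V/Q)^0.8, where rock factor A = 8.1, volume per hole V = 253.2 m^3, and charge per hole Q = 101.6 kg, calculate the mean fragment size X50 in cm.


Compute V/Q:
V/Q = 253.2 / 101.6 = 2.492125984
Raise to the power 0.8:
(V/Q)^0.8 = 2.492125984^0.8 = 2.076136935
Multiply by A:
X50 = 8.1 * 2.076136935
= 16.8167 cm

16.8167 cm


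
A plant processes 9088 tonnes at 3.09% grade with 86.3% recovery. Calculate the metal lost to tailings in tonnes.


Total metal in feed:
= 9088 * 3.09 / 100 = 280.8192 tonnes
Metal recovered:
= 280.8192 * 86.3 / 100 = 242.3469696 tonnes
Metal lost to tailings:
= 280.8192 - 242.3469696
= 38.4722 tonnes

38.4722 tonnes


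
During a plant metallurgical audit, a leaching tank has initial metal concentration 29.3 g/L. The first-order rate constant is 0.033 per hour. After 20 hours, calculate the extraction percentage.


48.3149%

Compute the exponent:
-k * t = -0.033 * 20 = -0.66
Remaining concentration:
C = 29.3 * exp(-0.66)
= 29.3 * 0.5168513345
= 15.1437441 g/L
Extracted = 29.3 - 15.1437441 = 14.1562559 g/L
Extraction % = 14.1562559 / 29.3 * 100
= 48.3149%


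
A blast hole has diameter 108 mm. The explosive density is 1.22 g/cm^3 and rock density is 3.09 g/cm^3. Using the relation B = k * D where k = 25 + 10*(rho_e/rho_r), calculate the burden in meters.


3.1264 m

First, compute k:
rho_e / rho_r = 1.22 / 3.09 = 0.3948220065
k = 25 + 10 * 0.3948220065 = 28.94822006
Then, compute burden:
B = k * D / 1000 = 28.94822006 * 108 / 1000
= 3126.407767 / 1000
= 3.1264 m


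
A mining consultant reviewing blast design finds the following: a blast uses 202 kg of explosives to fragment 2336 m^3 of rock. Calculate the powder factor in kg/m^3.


Powder factor = explosive mass / rock volume
= 202 / 2336
= 0.0865 kg/m^3

0.0865 kg/m^3


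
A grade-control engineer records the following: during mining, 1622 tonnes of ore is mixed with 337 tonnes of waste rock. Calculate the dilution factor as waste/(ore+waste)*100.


Total material = ore + waste
= 1622 + 337 = 1959 tonnes
Dilution = waste / total * 100
= 337 / 1959 * 100
= 0.1720265442 * 100
= 17.2027%

17.2027%


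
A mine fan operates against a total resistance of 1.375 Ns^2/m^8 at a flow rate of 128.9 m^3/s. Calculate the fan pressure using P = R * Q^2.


22845.9138 Pa

Compute Q^2:
Q^2 = 128.9^2 = 16615.21
Compute pressure:
P = R * Q^2 = 1.375 * 16615.21
= 22845.9138 Pa


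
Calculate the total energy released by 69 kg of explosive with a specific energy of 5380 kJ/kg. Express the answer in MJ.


Energy = mass * specific_energy / 1000
= 69 * 5380 / 1000
= 371220 / 1000
= 371.22 MJ

371.22 MJ


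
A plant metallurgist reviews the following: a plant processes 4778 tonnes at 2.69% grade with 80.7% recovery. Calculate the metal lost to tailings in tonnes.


Total metal in feed:
= 4778 * 2.69 / 100 = 128.5282 tonnes
Metal recovered:
= 128.5282 * 80.7 / 100 = 103.7222574 tonnes
Metal lost to tailings:
= 128.5282 - 103.7222574
= 24.8059 tonnes

24.8059 tonnes


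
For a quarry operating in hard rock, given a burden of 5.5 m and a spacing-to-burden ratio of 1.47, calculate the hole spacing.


8.085 m

Spacing = burden * ratio
= 5.5 * 1.47
= 8.085 m


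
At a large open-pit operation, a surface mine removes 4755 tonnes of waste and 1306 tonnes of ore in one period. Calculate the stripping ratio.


Stripping ratio = waste tonnage / ore tonnage
= 4755 / 1306
= 3.6409

3.6409


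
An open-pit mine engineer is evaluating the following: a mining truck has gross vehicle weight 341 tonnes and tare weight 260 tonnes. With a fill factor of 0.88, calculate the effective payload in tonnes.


71.28 tonnes

Maximum payload = gross - tare
= 341 - 260 = 81 tonnes
Effective payload = max payload * fill factor
= 81 * 0.88
= 71.28 tonnes


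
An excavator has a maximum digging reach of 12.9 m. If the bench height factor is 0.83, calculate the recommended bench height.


Bench height = reach * factor
= 12.9 * 0.83
= 10.707 m

10.707 m


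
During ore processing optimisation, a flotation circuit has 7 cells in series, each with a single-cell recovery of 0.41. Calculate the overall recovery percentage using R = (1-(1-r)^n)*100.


Complement of single-cell recovery:
1 - r = 1 - 0.41 = 0.59
Raise to power n:
(1 - r)^7 = 0.59^7 = 0.02488651485
Overall recovery:
R = (1 - 0.02488651485) * 100
= 97.5113%

97.5113%


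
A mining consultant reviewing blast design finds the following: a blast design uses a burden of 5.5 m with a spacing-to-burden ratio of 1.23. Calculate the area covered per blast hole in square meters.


37.2075 m^2

First, find the spacing:
Spacing = burden * ratio = 5.5 * 1.23
= 6.765 m
Then, calculate the area:
Area = burden * spacing = 5.5 * 6.765
= 37.2075 m^2


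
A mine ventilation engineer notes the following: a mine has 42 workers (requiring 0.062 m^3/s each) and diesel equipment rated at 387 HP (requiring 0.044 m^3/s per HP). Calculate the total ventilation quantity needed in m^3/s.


Airflow for workers:
Q_people = 42 * 0.062 = 2.604 m^3/s
Airflow for diesel equipment:
Q_diesel = 387 * 0.044 = 17.028 m^3/s
Total ventilation:
Q_total = 2.604 + 17.028
= 19.632 m^3/s

19.632 m^3/s


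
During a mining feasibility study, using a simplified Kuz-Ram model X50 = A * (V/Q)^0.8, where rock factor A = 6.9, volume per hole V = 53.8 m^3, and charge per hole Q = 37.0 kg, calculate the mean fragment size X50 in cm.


9.3092 cm

Compute V/Q:
V/Q = 53.8 / 37.0 = 1.454054054
Raise to the power 0.8:
(V/Q)^0.8 = 1.454054054^0.8 = 1.349163059
Multiply by A:
X50 = 6.9 * 1.349163059
= 9.3092 cm


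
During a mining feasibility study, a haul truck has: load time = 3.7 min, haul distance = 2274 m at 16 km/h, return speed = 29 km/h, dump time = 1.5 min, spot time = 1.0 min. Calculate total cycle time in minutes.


19.4323 min

Convert haul speed to m/min: 16 * 1000/60 = 266.6666667 m/min
Haul time = 2274 / 266.6666667 = 8.5275 min
Convert return speed to m/min: 29 * 1000/60 = 483.3333333 m/min
Return time = 2274 / 483.3333333 = 4.704827586 min
Total cycle time:
= 3.7 + 8.5275 + 1.5 + 4.704827586 + 1.0
= 19.4323 min


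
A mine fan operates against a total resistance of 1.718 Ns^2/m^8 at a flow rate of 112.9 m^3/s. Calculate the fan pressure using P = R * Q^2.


21898.3324 Pa

Compute Q^2:
Q^2 = 112.9^2 = 12746.41
Compute pressure:
P = R * Q^2 = 1.718 * 12746.41
= 21898.3324 Pa


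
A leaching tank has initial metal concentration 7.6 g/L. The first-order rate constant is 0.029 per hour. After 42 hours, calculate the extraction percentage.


70.4179%

Compute the exponent:
-k * t = -0.029 * 42 = -1.218
Remaining concentration:
C = 7.6 * exp(-1.218)
= 7.6 * 0.2958212181
= 2.248241258 g/L
Extracted = 7.6 - 2.248241258 = 5.351758742 g/L
Extraction % = 5.351758742 / 7.6 * 100
= 70.4179%


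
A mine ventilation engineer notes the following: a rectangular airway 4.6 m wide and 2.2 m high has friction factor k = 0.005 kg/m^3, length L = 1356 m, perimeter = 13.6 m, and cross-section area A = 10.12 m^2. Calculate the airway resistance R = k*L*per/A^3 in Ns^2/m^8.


0.089 Ns^2/m^8

Compute the numerator:
k * L * per = 0.005 * 1356 * 13.6
= 92.208
Compute the denominator:
A^3 = 10.12^3 = 1036.433728
Resistance:
R = 92.208 / 1036.433728
= 0.089 Ns^2/m^8


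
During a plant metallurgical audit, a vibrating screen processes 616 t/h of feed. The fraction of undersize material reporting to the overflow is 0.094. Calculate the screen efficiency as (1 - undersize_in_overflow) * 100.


90.6%

Screen efficiency = (1 - fraction of undersize in overflow) * 100
= (1 - 0.094) * 100
= 0.906 * 100
= 90.6%


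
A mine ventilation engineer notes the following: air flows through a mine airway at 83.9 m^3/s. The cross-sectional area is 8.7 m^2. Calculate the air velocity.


9.6437 m/s

Velocity = flow rate / cross-sectional area
= 83.9 / 8.7
= 9.6437 m/s


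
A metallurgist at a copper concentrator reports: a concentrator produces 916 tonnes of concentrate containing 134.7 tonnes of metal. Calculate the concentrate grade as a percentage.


14.7052%

Grade = (metal in concentrate / concentrate mass) * 100
= (134.7 / 916) * 100
= 0.1470524017 * 100
= 14.7052%


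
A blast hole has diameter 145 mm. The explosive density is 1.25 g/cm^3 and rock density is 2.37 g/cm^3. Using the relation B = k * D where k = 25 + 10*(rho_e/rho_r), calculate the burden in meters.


First, compute k:
rho_e / rho_r = 1.25 / 2.37 = 0.5274261603
k = 25 + 10 * 0.5274261603 = 30.2742616
Then, compute burden:
B = k * D / 1000 = 30.2742616 * 145 / 1000
= 4389.767932 / 1000
= 4.3898 m

4.3898 m


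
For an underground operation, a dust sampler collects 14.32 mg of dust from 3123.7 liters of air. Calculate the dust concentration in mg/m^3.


Convert liters to m^3: 1 m^3 = 1000 L
Concentration = mass / volume * 1000
= 14.32 / 3123.7 * 1000
= 0.004584307072 * 1000
= 4.5843 mg/m^3

4.5843 mg/m^3


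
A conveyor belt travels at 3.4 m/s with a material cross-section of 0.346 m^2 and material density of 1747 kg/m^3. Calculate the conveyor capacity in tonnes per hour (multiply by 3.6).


Volumetric flow = speed * area
= 3.4 * 0.346 = 1.1764 m^3/s
Mass flow = volumetric * density
= 1.1764 * 1747 = 2055.1708 kg/s
Convert to t/h: multiply by 3.6
Capacity = 2055.1708 * 3.6
= 7398.6149 t/h

7398.6149 t/h


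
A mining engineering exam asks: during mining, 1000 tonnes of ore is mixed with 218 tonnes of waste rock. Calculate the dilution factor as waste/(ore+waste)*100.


Total material = ore + waste
= 1000 + 218 = 1218 tonnes
Dilution = waste / total * 100
= 218 / 1218 * 100
= 0.1789819376 * 100
= 17.8982%

17.8982%


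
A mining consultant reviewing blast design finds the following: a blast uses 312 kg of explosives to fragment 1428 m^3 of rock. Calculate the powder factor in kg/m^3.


Powder factor = explosive mass / rock volume
= 312 / 1428
= 0.2185 kg/m^3

0.2185 kg/m^3


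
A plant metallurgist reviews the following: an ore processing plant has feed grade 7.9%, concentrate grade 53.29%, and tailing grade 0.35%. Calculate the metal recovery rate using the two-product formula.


96.2015%

Using the two-product formula:
R = 100 * c * (f - t) / (f * (c - t))
Numerator = 100 * 53.29 * (7.9 - 0.35)
= 100 * 53.29 * 7.55
= 40233.95
Denominator = 7.9 * (53.29 - 0.35)
= 7.9 * 52.94
= 418.226
R = 40233.95 / 418.226
= 96.2015%


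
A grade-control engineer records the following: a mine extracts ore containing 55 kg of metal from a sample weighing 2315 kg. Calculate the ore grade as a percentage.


2.3758%

Ore grade = (metal mass / ore mass) * 100
= (55 / 2315) * 100
= 0.02375809935 * 100
= 2.3758%


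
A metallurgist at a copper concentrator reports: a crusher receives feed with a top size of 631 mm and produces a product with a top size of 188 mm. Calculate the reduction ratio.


Reduction ratio = feed size / product size
= 631 / 188
= 3.3564

3.3564


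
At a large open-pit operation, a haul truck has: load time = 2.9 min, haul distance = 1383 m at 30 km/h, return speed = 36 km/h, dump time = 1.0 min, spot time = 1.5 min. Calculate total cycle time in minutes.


10.471 min

Convert haul speed to m/min: 30 * 1000/60 = 500 m/min
Haul time = 1383 / 500 = 2.766 min
Convert return speed to m/min: 36 * 1000/60 = 600 m/min
Return time = 1383 / 600 = 2.305 min
Total cycle time:
= 2.9 + 2.766 + 1.0 + 2.305 + 1.5
= 10.471 min


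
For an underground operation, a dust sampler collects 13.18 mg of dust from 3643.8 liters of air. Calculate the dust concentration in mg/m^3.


3.6171 mg/m^3

Convert liters to m^3: 1 m^3 = 1000 L
Concentration = mass / volume * 1000
= 13.18 / 3643.8 * 1000
= 0.003617103024 * 1000
= 3.6171 mg/m^3


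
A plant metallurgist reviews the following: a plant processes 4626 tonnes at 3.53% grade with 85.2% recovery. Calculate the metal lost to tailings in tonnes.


Total metal in feed:
= 4626 * 3.53 / 100 = 163.2978 tonnes
Metal recovered:
= 163.2978 * 85.2 / 100 = 139.1297256 tonnes
Metal lost to tailings:
= 163.2978 - 139.1297256
= 24.1681 tonnes

24.1681 tonnes
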